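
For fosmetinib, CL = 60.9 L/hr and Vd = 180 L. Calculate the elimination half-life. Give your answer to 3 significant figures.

k = CL / V = 60.9 / 180 = 0.3383 hr⁻¹
t½ = ln 2 / k = ln 2 / 0.3383 ≈ 2.05 hours

2.05 hours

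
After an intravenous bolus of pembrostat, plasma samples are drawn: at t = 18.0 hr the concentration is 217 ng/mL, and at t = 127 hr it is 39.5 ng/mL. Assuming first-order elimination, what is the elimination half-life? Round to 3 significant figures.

44.3 hours

k = ln(C₁/C₂) / (t₂ − t₁) = ln(217/39.5) / (127 − 18.0)
  = 1.704 / 109.0 = 0.01563 hr⁻¹
t½ = ln 2 / k = ln 2 / 0.01563 ≈ 44.3 hours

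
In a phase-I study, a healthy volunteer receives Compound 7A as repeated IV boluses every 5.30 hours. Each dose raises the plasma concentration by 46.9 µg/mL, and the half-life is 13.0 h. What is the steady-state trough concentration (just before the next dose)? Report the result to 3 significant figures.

k = ln 2 / 13.0 = 0.05332 h⁻¹
Fraction remaining after one interval: e^(−kτ) = e^(−0.05332 × 5.30) = 0.7538
R = 1 / (1 − 0.7538) = 4.062
Css,max = 46.9 × 4.062 = 190.5 µg/mL
Css,min = Css,max × e^(−kτ) = 190.5 × 0.7538 ≈ 144 µg/mL

144 µg/mL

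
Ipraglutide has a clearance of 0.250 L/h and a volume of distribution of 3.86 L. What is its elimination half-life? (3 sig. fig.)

k = CL / V = 0.250 / 3.86 = 0.06477 h⁻¹
t½ = ln 2 / k = ln 2 / 0.06477 ≈ 10.7 hours

10.7 hours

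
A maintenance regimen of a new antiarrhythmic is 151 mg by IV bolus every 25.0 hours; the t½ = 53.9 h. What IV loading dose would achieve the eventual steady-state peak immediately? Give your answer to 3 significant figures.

549 mg

k = ln 2 / 53.9 = 0.01286 h⁻¹
Accumulation ratio R = 1 / (1 − e^(−kτ)) = 1 / (1 − e^(−0.01286×25.0)) = 1 / (1 − 0.7251) = 3.637
Loading dose = maintenance dose × R = 151 × 3.637 ≈ 549 mg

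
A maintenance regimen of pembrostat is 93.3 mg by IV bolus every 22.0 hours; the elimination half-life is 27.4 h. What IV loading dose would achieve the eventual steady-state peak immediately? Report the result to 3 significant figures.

219 mg

k = ln 2 / 27.4 = 0.02530 h⁻¹
Accumulation ratio R = 1 / (1 − e^(−kτ)) = 1 / (1 − e^(−0.02530×22.0)) = 1 / (1 − 0.5732) = 2.343
Loading dose = maintenance dose × R = 93.3 × 2.343 ≈ 219 mg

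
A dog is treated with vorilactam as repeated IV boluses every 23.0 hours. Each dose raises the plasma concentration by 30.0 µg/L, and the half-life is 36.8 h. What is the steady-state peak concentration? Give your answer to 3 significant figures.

85.3 µg/L

k = ln 2 / 36.8 = 0.01884 h⁻¹
Fraction remaining after one interval: e^(−kτ) = e^(−0.01884 × 23.0) = 0.6484
R = 1 / (1 − 0.6484) = 2.844
Css,max = 30.0 × 2.844 ≈ 85.3 µg/L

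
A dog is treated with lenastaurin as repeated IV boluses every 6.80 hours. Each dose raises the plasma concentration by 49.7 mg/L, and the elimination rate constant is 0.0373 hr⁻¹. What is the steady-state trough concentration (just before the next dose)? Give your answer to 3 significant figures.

172 mg/L

Fraction remaining after one interval: e^(−kτ) = e^(−0.03730 × 6.80) = 0.7760
R = 1 / (1 − 0.7760) = 4.464
Css,max = 49.7 × 4.464 = 221.8 mg/L
Css,min = Css,max × e^(−kτ) = 221.8 × 0.7760 ≈ 172 mg/L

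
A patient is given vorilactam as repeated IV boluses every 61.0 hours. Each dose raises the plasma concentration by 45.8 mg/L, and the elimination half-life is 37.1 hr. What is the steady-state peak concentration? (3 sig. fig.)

k = ln 2 / 37.1 = 0.01868 hr⁻¹
Fraction remaining after one interval: e^(−kτ) = e^(−0.01868 × 61.0) = 0.3199
R = 1 / (1 − 0.3199) = 1.470
Css,max = 45.8 × 1.470 ≈ 67.3 mg/L

67.3 mg/L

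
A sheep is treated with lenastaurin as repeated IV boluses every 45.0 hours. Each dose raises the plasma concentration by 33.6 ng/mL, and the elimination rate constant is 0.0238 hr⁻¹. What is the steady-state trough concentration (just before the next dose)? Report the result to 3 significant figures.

17.5 ng/mL

Fraction remaining after one interval: e^(−kτ) = e^(−0.02380 × 45.0) = 0.3427
R = 1 / (1 − 0.3427) = 1.521
Css,max = 33.6 × 1.521 = 51.12 ng/mL
Css,min = Css,max × e^(−kτ) = 51.12 × 0.3427 ≈ 17.5 ng/mL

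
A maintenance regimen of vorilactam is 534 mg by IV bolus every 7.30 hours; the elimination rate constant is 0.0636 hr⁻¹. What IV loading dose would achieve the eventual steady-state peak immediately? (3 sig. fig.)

Accumulation ratio R = 1 / (1 − e^(−kτ)) = 1 / (1 − e^(−0.06360×7.30)) = 1 / (1 − 0.6286) = 2.692
Loading dose = maintenance dose × R = 534 × 2.692 ≈ 1440 mg

1440 mg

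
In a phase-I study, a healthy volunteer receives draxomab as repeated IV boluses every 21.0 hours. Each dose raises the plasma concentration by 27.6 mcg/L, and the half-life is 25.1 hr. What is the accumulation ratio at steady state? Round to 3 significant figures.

k = ln 2 / 25.1 = 0.02762 hr⁻¹
Fraction remaining after one interval: e^(−kτ) = e^(−0.02762 × 21.0) = 0.5599
R = 1 / (1 − 0.5599) = 1 / 0.4401 ≈ 2.27

2.27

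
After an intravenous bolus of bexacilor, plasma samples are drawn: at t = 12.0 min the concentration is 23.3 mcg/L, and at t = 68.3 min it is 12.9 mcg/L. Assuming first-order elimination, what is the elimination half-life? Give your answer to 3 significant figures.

k = ln(C₁/C₂) / (t₂ − t₁) = ln(23.3/12.9) / (68.3 − 12.0)
  = 0.5912 / 56.30 = 0.01050 min⁻¹
t½ = ln 2 / k = ln 2 / 0.01050 ≈ 66.0 minutes

66.0 minutes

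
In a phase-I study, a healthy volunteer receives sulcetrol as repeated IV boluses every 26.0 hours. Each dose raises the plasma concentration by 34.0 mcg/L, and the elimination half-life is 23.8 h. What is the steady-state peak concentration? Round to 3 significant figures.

64.0 mcg/L

k = ln 2 / 23.8 = 0.02912 h⁻¹
Fraction remaining after one interval: e^(−kτ) = e^(−0.02912 × 26.0) = 0.4690
R = 1 / (1 − 0.4690) = 1.883
Css,max = 34.0 × 1.883 ≈ 64.0 mcg/L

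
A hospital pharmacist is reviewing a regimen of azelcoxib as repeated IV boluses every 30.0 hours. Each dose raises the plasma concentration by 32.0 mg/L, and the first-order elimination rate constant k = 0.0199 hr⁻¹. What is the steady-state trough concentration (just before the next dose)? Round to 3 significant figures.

39.2 mg/L

Fraction remaining after one interval: e^(−kτ) = e^(−0.01990 × 30.0) = 0.5505
R = 1 / (1 − 0.5505) = 2.224
Css,max = 32.0 × 2.224 = 71.18 mg/L
Css,min = Css,max × e^(−kτ) = 71.18 × 0.5505 ≈ 39.2 mg/L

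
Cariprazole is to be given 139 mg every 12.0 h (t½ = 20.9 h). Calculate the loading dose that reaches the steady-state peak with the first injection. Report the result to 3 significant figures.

423 mg

k = ln 2 / 20.9 = 0.03316 h⁻¹
Accumulation ratio R = 1 / (1 − e^(−kτ)) = 1 / (1 − e^(−0.03316×12.0)) = 1 / (1 − 0.6717) = 3.046
Loading dose = maintenance dose × R = 139 × 3.046 ≈ 423 mg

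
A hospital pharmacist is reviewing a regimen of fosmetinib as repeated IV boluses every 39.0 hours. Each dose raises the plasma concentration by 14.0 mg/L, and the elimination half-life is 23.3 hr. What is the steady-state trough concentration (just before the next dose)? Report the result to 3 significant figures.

k = ln 2 / 23.3 = 0.02975 hr⁻¹
Fraction remaining after one interval: e^(−kτ) = e^(−0.02975 × 39.0) = 0.3134
R = 1 / (1 − 0.3134) = 1.456
Css,max = 14.0 × 1.456 = 20.39 mg/L
Css,min = Css,max × e^(−kτ) = 20.39 × 0.3134 ≈ 6.39 mg/L

6.39 mg/L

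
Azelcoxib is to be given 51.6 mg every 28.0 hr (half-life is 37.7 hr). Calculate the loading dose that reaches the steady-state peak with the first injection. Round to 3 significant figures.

k = ln 2 / 37.7 = 0.01839 hr⁻¹
Accumulation ratio R = 1 / (1 − e^(−kτ)) = 1 / (1 − e^(−0.01839×28.0)) = 1 / (1 − 0.5976) = 2.485
Loading dose = maintenance dose × R = 51.6 × 2.485 ≈ 128 mg

128 mg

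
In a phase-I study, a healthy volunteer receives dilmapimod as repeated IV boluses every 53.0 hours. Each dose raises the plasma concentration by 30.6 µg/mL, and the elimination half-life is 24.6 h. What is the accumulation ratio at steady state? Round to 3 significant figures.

k = ln 2 / 24.6 = 0.02818 h⁻¹
Fraction remaining after one interval: e^(−kτ) = e^(−0.02818 × 53.0) = 0.2246
R = 1 / (1 − 0.2246) = 1 / 0.7754 ≈ 1.29

1.29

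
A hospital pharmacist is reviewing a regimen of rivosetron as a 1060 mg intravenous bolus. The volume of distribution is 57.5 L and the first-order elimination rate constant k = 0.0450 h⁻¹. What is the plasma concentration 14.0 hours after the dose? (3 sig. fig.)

C₀ = dose / V = 1060 / 57.5 = 18.43 mg/L
C(t) = C₀ e^(−kt) = 18.43 × e^(−0.04500 × 14.0) = 18.43 × e^(−0.6300) = 18.43 × 0.5326 ≈ 9.82 mg/L

9.82 mg/L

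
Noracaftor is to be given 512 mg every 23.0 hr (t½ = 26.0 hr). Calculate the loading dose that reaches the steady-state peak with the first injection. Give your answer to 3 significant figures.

k = ln 2 / 26.0 = 0.02666 hr⁻¹
Accumulation ratio R = 1 / (1 − e^(−kτ)) = 1 / (1 − e^(−0.02666×23.0)) = 1 / (1 − 0.5416) = 2.182
Loading dose = maintenance dose × R = 512 × 2.182 ≈ 1120 mg

1120 mg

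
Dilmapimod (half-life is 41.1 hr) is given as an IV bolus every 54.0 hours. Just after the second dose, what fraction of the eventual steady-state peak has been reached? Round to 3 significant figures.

k = ln 2 / 41.1 = 0.01686 hr⁻¹
f_n = 1 − e^(−nkτ) = 1 − e^(−2 × 0.01686 × 54.0) = 1 − e^(−1.821) = 1 − 0.1618 ≈ 0.838

0.838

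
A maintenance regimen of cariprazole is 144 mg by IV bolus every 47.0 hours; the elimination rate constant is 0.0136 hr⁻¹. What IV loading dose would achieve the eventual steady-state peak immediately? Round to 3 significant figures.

305 mg

Accumulation ratio R = 1 / (1 − e^(−kτ)) = 1 / (1 − e^(−0.01360×47.0)) = 1 / (1 − 0.5277) = 2.117
Loading dose = maintenance dose × R = 144 × 2.117 ≈ 305 mg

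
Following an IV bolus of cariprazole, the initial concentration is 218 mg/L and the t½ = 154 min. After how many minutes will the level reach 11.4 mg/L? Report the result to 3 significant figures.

656 minutes

k = ln 2 / 154 = 0.004501 min⁻¹
C(t) = C₀ e^(−kt)  ⇒  t = ln(C₀/C) / k
t = ln(218/11.4) / 0.004501 = 2.951 / 0.004501 ≈ 656 minutes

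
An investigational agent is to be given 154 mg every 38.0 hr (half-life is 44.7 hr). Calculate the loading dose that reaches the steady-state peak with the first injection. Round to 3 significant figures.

k = ln 2 / 44.7 = 0.01551 hr⁻¹
Accumulation ratio R = 1 / (1 − e^(−kτ)) = 1 / (1 − e^(−0.01551×38.0)) = 1 / (1 − 0.5547) = 2.246
Loading dose = maintenance dose × R = 154 × 2.246 ≈ 346 mg

346 mg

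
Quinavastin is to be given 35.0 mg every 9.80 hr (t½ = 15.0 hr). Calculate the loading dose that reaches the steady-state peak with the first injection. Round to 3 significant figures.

k = ln 2 / 15.0 = 0.04621 hr⁻¹
Accumulation ratio R = 1 / (1 − e^(−kτ)) = 1 / (1 − e^(−0.04621×9.80)) = 1 / (1 − 0.6358) = 2.746
Loading dose = maintenance dose × R = 35.0 × 2.746 ≈ 96.1 mg

96.1 mg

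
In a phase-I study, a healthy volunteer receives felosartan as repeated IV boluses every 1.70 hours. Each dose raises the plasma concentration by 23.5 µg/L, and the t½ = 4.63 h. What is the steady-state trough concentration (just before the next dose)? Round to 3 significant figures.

81.1 µg/L

k = ln 2 / 4.63 = 0.1497 h⁻¹
Fraction remaining after one interval: e^(−kτ) = e^(−0.1497 × 1.70) = 0.7753
R = 1 / (1 − 0.7753) = 4.450
Css,max = 23.5 × 4.450 = 104.6 µg/L
Css,min = Css,max × e^(−kτ) = 104.6 × 0.7753 ≈ 81.1 µg/L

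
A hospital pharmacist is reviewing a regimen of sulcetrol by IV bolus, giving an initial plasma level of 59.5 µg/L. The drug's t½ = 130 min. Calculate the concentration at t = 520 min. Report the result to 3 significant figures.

3.72 µg/L

k = ln 2 / 130 = 0.005332 min⁻¹
520 min is 4.000 half-lives, so C = 59.5 × (1/2)^4.000 = 59.5 × 0.06250 ≈ 3.72 µg/L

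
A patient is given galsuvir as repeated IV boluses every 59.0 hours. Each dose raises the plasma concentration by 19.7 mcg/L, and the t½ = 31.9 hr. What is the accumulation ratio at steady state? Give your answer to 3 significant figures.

1.38

k = ln 2 / 31.9 = 0.02173 hr⁻¹
Fraction remaining after one interval: e^(−kτ) = e^(−0.02173 × 59.0) = 0.2775
R = 1 / (1 − 0.2775) = 1 / 0.7225 ≈ 1.38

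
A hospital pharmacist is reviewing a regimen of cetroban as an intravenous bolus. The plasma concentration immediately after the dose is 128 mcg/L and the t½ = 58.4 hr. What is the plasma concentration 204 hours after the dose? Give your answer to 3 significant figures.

k = ln 2 / 58.4 = 0.01187 hr⁻¹
204 hr is 3.493 half-lives, so C = 128 × (1/2)^3.493 = 128 × 0.08881 ≈ 11.4 mcg/L

11.4 mcg/L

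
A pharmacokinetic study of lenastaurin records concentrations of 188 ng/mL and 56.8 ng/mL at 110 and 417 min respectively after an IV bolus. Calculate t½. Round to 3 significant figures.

178 minutes

k = ln(C₁/C₂) / (t₂ − t₁) = ln(188/56.8) / (417 − 110)
  = 1.197 / 307.0 = 0.003899 min⁻¹
t½ = ln 2 / k = ln 2 / 0.003899 ≈ 178 minutes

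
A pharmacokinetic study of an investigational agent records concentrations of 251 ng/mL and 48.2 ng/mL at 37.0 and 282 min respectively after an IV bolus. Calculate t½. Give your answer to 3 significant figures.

103 minutes

k = ln(C₁/C₂) / (t₂ − t₁) = ln(251/48.2) / (282 − 37.0)
  = 1.650 / 245.0 = 0.006735 min⁻¹
t½ = ln 2 / k = ln 2 / 0.006735 ≈ 103 minutes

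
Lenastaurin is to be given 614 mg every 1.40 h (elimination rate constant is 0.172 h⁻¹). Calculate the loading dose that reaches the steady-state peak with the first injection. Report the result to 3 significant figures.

Accumulation ratio R = 1 / (1 − e^(−kτ)) = 1 / (1 − e^(−0.1720×1.40)) = 1 / (1 − 0.7860) = 4.673
Loading dose = maintenance dose × R = 614 × 4.673 ≈ 2870 mg

2870 mg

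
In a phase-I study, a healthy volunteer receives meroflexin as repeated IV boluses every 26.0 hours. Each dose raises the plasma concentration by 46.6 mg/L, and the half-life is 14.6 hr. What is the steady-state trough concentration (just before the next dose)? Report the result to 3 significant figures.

19.1 mg/L

k = ln 2 / 14.6 = 0.04748 hr⁻¹
Fraction remaining after one interval: e^(−kτ) = e^(−0.04748 × 26.0) = 0.2910
R = 1 / (1 − 0.2910) = 1.410
Css,max = 46.6 × 1.410 = 65.73 mg/L
Css,min = Css,max × e^(−kτ) = 65.73 × 0.2910 ≈ 19.1 mg/L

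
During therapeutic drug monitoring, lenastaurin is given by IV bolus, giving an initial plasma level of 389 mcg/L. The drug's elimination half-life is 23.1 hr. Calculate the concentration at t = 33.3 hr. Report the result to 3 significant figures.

k = ln 2 / 23.1 = 0.03001 hr⁻¹
C(t) = C₀ e^(−kt) = 389 × e^(−0.03001 × 33.3) = 389 × e^(−0.9992) = 389 × 0.3682 ≈ 143 mcg/L

143 mcg/L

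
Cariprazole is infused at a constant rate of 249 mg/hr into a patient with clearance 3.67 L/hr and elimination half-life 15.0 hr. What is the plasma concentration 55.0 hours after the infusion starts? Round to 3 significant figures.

Css = rate / CL = 249 / 3.67 = 67.85 mg/L
k = ln 2 / 15.0 = 0.04621 hr⁻¹
C(t) = Css (1 − e^(−kt)) = 67.85 × (1 − e^(−2.542)) = 67.85 × 0.9213 ≈ 62.5 mg/L

62.5 mg/L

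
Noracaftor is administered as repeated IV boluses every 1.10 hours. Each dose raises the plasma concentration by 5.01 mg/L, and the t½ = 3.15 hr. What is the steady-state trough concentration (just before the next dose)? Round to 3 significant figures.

k = ln 2 / 3.15 = 0.2200 hr⁻¹
Fraction remaining after one interval: e^(−kτ) = e^(−0.2200 × 1.10) = 0.7850
R = 1 / (1 − 0.7850) = 4.652
Css,max = 5.01 × 4.652 = 23.30 mg/L
Css,min = Css,max × e^(−kτ) = 23.30 × 0.7850 ≈ 18.3 mg/L

18.3 mg/L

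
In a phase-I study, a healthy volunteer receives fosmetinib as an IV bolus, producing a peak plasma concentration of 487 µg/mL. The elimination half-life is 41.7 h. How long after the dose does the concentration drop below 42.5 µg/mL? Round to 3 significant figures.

k = ln 2 / 41.7 = 0.01662 h⁻¹
C(t) = C₀ e^(−kt)  ⇒  t = ln(C₀/C) / k
t = ln(487/42.5) / 0.01662 = 2.439 / 0.01662 ≈ 147 hours

147 hours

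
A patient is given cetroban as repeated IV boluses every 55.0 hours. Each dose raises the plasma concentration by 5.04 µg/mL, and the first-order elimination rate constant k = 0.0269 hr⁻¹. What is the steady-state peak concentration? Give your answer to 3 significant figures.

6.53 µg/mL

Fraction remaining after one interval: e^(−kτ) = e^(−0.02690 × 55.0) = 0.2278
R = 1 / (1 − 0.2278) = 1.295
Css,max = 5.04 × 1.295 ≈ 6.53 µg/mL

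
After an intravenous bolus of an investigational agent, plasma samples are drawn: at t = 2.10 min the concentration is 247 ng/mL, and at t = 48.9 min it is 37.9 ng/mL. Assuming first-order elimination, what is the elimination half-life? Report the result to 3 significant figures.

k = ln(C₁/C₂) / (t₂ − t₁) = ln(247/37.9) / (48.9 − 2.10)
  = 1.874 / 46.80 = 0.04005 min⁻¹
t½ = ln 2 / k = ln 2 / 0.04005 ≈ 17.3 minutes

17.3 minutes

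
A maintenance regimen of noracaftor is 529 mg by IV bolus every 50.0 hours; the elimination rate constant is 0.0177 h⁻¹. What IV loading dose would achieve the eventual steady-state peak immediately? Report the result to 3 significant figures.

Accumulation ratio R = 1 / (1 − e^(−kτ)) = 1 / (1 − e^(−0.01770×50.0)) = 1 / (1 − 0.4127) = 1.703
Loading dose = maintenance dose × R = 529 × 1.703 ≈ 901 mg

901 mg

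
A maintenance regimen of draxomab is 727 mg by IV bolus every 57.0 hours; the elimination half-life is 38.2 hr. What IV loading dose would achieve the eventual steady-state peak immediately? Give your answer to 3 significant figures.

1130 mg

k = ln 2 / 38.2 = 0.01815 hr⁻¹
Accumulation ratio R = 1 / (1 − e^(−kτ)) = 1 / (1 − e^(−0.01815×57.0)) = 1 / (1 − 0.3555) = 1.552
Loading dose = maintenance dose × R = 727 × 1.552 ≈ 1130 mg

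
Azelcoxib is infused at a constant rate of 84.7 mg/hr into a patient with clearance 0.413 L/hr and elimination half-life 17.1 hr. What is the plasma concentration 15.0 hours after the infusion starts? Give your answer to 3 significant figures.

93.4 mg/L

Css = rate / CL = 84.7 / 0.413 = 205.1 mg/L
k = ln 2 / 17.1 = 0.04053 hr⁻¹
C(t) = Css (1 − e^(−kt)) = 205.1 × (1 − e^(−0.6080)) = 205.1 × 0.4556 ≈ 93.4 mg/L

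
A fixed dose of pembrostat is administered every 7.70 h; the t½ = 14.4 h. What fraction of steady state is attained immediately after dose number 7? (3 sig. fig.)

k = ln 2 / 14.4 = 0.04814 h⁻¹
f_n = 1 − e^(−nkτ) = 1 − e^(−7 × 0.04814 × 7.70) = 1 − e^(−2.594) = 1 − 0.07468 ≈ 0.925

0.925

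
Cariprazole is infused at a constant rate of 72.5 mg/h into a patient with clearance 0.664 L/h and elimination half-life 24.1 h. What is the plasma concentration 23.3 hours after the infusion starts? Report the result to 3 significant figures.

Css = rate / CL = 72.5 / 0.664 = 109.2 µg/mL
k = ln 2 / 24.1 = 0.02876 h⁻¹
C(t) = Css (1 − e^(−kt)) = 109.2 × (1 − e^(−0.6701)) = 109.2 × 0.4884 ≈ 53.3 µg/mL

53.3 µg/mL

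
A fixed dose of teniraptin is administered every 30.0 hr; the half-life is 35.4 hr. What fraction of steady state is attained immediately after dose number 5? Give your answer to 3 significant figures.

k = ln 2 / 35.4 = 0.01958 hr⁻¹
f_n = 1 − e^(−nkτ) = 1 − e^(−5 × 0.01958 × 30.0) = 1 − e^(−2.937) = 1 − 0.05302 ≈ 0.947

0.947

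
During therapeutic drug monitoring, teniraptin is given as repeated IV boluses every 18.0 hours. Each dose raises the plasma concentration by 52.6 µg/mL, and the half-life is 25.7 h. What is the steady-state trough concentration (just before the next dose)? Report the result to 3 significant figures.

84.2 µg/mL

k = ln 2 / 25.7 = 0.02697 h⁻¹
Fraction remaining after one interval: e^(−kτ) = e^(−0.02697 × 18.0) = 0.6154
R = 1 / (1 − 0.6154) = 2.600
Css,max = 52.6 × 2.600 = 136.8 µg/mL
Css,min = Css,max × e^(−kτ) = 136.8 × 0.6154 ≈ 84.2 µg/mL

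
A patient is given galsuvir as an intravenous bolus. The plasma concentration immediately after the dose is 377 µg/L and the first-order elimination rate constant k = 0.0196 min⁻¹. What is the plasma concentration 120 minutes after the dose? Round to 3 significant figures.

35.9 µg/L

C(t) = C₀ e^(−kt) = 377 × e^(−0.01960 × 120) = 377 × e^(−2.352) = 377 × 0.09518 ≈ 35.9 µg/L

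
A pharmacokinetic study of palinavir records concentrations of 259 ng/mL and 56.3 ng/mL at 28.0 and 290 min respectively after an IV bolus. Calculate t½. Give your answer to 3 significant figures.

119 minutes

k = ln(C₁/C₂) / (t₂ − t₁) = ln(259/56.3) / (290 − 28.0)
  = 1.526 / 262.0 = 0.005825 min⁻¹
t½ = ln 2 / k = ln 2 / 0.005825 ≈ 119 minutes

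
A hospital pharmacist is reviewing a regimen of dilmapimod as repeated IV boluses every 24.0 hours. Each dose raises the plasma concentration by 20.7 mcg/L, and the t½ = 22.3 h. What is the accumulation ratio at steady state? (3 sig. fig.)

k = ln 2 / 22.3 = 0.03108 h⁻¹
Fraction remaining after one interval: e^(−kτ) = e^(−0.03108 × 24.0) = 0.4743
R = 1 / (1 − 0.4743) = 1 / 0.5257 ≈ 1.90

1.90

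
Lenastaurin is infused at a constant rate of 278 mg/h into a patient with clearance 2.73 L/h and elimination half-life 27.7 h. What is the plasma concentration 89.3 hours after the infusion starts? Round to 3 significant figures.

90.9 mg/L

Css = rate / CL = 278 / 2.73 = 101.8 mg/L
k = ln 2 / 27.7 = 0.02502 h⁻¹
C(t) = Css (1 − e^(−kt)) = 101.8 × (1 − e^(−2.235)) = 101.8 × 0.8930 ≈ 90.9 mg/L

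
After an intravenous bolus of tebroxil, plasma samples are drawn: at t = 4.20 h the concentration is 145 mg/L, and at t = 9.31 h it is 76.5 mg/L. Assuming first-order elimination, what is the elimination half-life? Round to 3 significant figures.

5.54 hours

k = ln(C₁/C₂) / (t₂ − t₁) = ln(145/76.5) / (9.31 − 4.20)
  = 0.6394 / 5.110 = 0.1251 h⁻¹
t½ = ln 2 / k = ln 2 / 0.1251 ≈ 5.54 hours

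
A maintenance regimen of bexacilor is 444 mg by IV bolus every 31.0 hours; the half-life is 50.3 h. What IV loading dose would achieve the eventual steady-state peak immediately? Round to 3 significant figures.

k = ln 2 / 50.3 = 0.01378 h⁻¹
Accumulation ratio R = 1 / (1 − e^(−kτ)) = 1 / (1 − e^(−0.01378×31.0)) = 1 / (1 − 0.6523) = 2.876
Loading dose = maintenance dose × R = 444 × 2.876 ≈ 1280 mg

1280 mg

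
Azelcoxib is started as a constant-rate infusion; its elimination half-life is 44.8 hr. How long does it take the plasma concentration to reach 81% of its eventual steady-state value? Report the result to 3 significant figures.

107 hours

k = ln 2 / 44.8 = 0.01547 hr⁻¹
f = 1 − e^(−kt)  ⇒  t = −ln(1 − f) / k
t = −ln(1 − 0.81) / 0.01547 = 1.661 / 0.01547 ≈ 107 hours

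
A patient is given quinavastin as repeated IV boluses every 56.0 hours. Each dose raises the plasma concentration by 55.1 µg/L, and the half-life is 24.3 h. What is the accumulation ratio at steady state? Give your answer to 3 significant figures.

1.25

k = ln 2 / 24.3 = 0.02852 h⁻¹
Fraction remaining after one interval: e^(−kτ) = e^(−0.02852 × 56.0) = 0.2024
R = 1 / (1 − 0.2024) = 1 / 0.7976 ≈ 1.25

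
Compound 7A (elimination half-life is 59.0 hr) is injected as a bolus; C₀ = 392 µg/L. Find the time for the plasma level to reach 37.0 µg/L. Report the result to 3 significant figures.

201 hours

k = ln 2 / 59.0 = 0.01175 hr⁻¹
C(t) = C₀ e^(−kt)  ⇒  t = ln(C₀/C) / k
t = ln(392/37.0) / 0.01175 = 2.360 / 0.01175 ≈ 201 hours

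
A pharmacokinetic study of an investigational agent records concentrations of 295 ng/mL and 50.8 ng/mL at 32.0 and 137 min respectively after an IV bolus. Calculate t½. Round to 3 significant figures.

k = ln(C₁/C₂) / (t₂ − t₁) = ln(295/50.8) / (137 − 32.0)
  = 1.759 / 105.0 = 0.01675 min⁻¹
t½ = ln 2 / k = ln 2 / 0.01675 ≈ 41.4 minutes

41.4 minutes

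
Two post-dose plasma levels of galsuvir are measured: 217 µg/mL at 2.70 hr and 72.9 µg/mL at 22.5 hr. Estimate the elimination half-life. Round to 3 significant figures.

12.6 hours

k = ln(C₁/C₂) / (t₂ − t₁) = ln(217/72.9) / (22.5 − 2.70)
  = 1.091 / 19.80 = 0.05509 hr⁻¹
t½ = ln 2 / k = ln 2 / 0.05509 ≈ 12.6 hours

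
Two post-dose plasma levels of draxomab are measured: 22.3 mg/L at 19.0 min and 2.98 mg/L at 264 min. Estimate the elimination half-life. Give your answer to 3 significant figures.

84.4 minutes

k = ln(C₁/C₂) / (t₂ − t₁) = ln(22.3/2.98) / (264 − 19.0)
  = 2.013 / 245.0 = 0.008215 min⁻¹
t½ = ln 2 / k = ln 2 / 0.008215 ≈ 84.4 minutes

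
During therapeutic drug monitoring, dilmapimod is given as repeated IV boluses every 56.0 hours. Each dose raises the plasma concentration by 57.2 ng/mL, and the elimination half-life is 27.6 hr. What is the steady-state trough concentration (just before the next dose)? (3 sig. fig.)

18.6 ng/mL

k = ln 2 / 27.6 = 0.02511 hr⁻¹
Fraction remaining after one interval: e^(−kτ) = e^(−0.02511 × 56.0) = 0.2450
R = 1 / (1 − 0.2450) = 1.325
Css,max = 57.2 × 1.325 = 75.76 ng/mL
Css,min = Css,max × e^(−kτ) = 75.76 × 0.2450 ≈ 18.6 ng/mL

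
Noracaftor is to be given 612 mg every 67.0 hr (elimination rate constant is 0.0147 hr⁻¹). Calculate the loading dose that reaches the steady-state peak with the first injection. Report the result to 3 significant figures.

977 mg

Accumulation ratio R = 1 / (1 − e^(−kτ)) = 1 / (1 − e^(−0.01470×67.0)) = 1 / (1 − 0.3735) = 1.596
Loading dose = maintenance dose × R = 612 × 1.596 ≈ 977 mg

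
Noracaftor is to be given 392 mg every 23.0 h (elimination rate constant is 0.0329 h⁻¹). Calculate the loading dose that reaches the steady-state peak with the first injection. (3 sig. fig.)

Accumulation ratio R = 1 / (1 − e^(−kτ)) = 1 / (1 − e^(−0.03290×23.0)) = 1 / (1 − 0.4692) = 1.884
Loading dose = maintenance dose × R = 392 × 1.884 ≈ 739 mg

739 mg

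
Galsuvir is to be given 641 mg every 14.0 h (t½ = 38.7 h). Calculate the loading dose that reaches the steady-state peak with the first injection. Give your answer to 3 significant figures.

k = ln 2 / 38.7 = 0.01791 h⁻¹
Accumulation ratio R = 1 / (1 − e^(−kτ)) = 1 / (1 − e^(−0.01791×14.0)) = 1 / (1 − 0.7782) = 4.509
Loading dose = maintenance dose × R = 641 × 4.509 ≈ 2890 mg

2890 mg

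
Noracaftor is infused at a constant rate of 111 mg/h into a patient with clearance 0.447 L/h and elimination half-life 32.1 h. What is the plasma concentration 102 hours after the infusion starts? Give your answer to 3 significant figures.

Css = rate / CL = 111 / 0.447 = 248.3 µg/mL
k = ln 2 / 32.1 = 0.02159 h⁻¹
C(t) = Css (1 − e^(−kt)) = 248.3 × (1 − e^(−2.203)) = 248.3 × 0.8895 ≈ 221 µg/mL

221 µg/mL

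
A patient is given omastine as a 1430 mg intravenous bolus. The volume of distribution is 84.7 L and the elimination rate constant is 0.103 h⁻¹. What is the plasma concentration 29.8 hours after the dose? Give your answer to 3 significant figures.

C₀ = dose / V = 1430 / 84.7 = 16.88 mg/L
C(t) = C₀ e^(−kt) = 16.88 × e^(−0.1030 × 29.8) = 16.88 × e^(−3.069) = 16.88 × 0.04645 ≈ 0.784 mg/L

0.784 mg/L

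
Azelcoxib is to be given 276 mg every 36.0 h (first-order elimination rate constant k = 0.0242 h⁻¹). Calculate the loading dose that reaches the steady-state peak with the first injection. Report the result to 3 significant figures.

Accumulation ratio R = 1 / (1 − e^(−kτ)) = 1 / (1 − e^(−0.02420×36.0)) = 1 / (1 − 0.4184) = 1.720
Loading dose = maintenance dose × R = 276 × 1.720 ≈ 475 mg

475 mg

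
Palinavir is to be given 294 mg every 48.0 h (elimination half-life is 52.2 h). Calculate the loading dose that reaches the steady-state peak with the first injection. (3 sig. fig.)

k = ln 2 / 52.2 = 0.01328 h⁻¹
Accumulation ratio R = 1 / (1 − e^(−kτ)) = 1 / (1 − e^(−0.01328×48.0)) = 1 / (1 − 0.5287) = 2.122
Loading dose = maintenance dose × R = 294 × 2.122 ≈ 624 mg

624 mg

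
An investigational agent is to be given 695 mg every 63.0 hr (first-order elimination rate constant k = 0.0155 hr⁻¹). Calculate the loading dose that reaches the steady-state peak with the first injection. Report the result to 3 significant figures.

Accumulation ratio R = 1 / (1 − e^(−kτ)) = 1 / (1 − e^(−0.01550×63.0)) = 1 / (1 − 0.3766) = 1.604
Loading dose = maintenance dose × R = 695 × 1.604 ≈ 1110 mg

1110 mg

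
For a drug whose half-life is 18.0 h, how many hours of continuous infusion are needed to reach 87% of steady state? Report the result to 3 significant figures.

53.0 hours

k = ln 2 / 18.0 = 0.03851 h⁻¹
f = 1 − e^(−kt)  ⇒  t = −ln(1 − f) / k
t = −ln(1 − 0.87) / 0.03851 = 2.040 / 0.03851 ≈ 53.0 hours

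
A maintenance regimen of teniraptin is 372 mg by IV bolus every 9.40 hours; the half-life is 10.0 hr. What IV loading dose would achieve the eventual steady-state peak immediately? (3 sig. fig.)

777 mg

k = ln 2 / 10.0 = 0.06931 hr⁻¹
Accumulation ratio R = 1 / (1 − e^(−kτ)) = 1 / (1 − e^(−0.06931×9.40)) = 1 / (1 − 0.5212) = 2.089
Loading dose = maintenance dose × R = 372 × 2.089 ≈ 777 mg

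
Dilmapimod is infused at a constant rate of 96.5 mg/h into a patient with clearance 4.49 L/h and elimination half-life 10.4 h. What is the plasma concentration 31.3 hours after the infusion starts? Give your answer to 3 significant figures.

18.8 mg/L

Css = rate / CL = 96.5 / 4.49 = 21.49 mg/L
k = ln 2 / 10.4 = 0.06665 h⁻¹
C(t) = Css (1 − e^(−kt)) = 21.49 × (1 − e^(−2.086)) = 21.49 × 0.8758 ≈ 18.8 mg/L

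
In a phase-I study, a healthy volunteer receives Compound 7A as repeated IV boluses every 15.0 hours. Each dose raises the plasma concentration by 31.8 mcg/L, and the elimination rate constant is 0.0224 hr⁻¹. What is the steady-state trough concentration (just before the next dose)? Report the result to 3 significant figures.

Fraction remaining after one interval: e^(−kτ) = e^(−0.02240 × 15.0) = 0.7146
R = 1 / (1 − 0.7146) = 3.504
Css,max = 31.8 × 3.504 = 111.4 mcg/L
Css,min = Css,max × e^(−kτ) = 111.4 × 0.7146 ≈ 79.6 mcg/L

79.6 mcg/L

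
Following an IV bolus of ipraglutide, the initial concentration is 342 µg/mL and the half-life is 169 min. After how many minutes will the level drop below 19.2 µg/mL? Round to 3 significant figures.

702 minutes

k = ln 2 / 169 = 0.004101 min⁻¹
C(t) = C₀ e^(−kt)  ⇒  t = ln(C₀/C) / k
t = ln(342/19.2) / 0.004101 = 2.880 / 0.004101 ≈ 702 minutes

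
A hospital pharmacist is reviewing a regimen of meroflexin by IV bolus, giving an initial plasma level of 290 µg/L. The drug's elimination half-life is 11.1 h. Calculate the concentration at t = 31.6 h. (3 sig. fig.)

k = ln 2 / 11.1 = 0.06245 h⁻¹
31.6 h is 2.847 half-lives, so C = 290 × (1/2)^2.847 = 290 × 0.1390 ≈ 40.3 µg/L

40.3 µg/L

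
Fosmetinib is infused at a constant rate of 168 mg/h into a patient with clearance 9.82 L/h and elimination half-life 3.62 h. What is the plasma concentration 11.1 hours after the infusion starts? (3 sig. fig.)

15.1 µg/mL

Css = rate / CL = 168 / 9.82 = 17.11 µg/mL
k = ln 2 / 3.62 = 0.1915 h⁻¹
C(t) = Css (1 − e^(−kt)) = 17.11 × (1 − e^(−2.125)) = 17.11 × 0.8806 ≈ 15.1 µg/mL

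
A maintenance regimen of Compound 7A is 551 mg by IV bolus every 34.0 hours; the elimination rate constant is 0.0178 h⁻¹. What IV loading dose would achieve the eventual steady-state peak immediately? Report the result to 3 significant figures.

1210 mg

Accumulation ratio R = 1 / (1 − e^(−kτ)) = 1 / (1 − e^(−0.01780×34.0)) = 1 / (1 − 0.5460) = 2.202
Loading dose = maintenance dose × R = 551 × 2.202 ≈ 1210 mg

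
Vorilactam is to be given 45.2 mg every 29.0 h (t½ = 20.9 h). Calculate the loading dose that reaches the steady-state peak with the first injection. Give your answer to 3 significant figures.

k = ln 2 / 20.9 = 0.03316 h⁻¹
Accumulation ratio R = 1 / (1 − e^(−kτ)) = 1 / (1 − e^(−0.03316×29.0)) = 1 / (1 − 0.3822) = 1.619
Loading dose = maintenance dose × R = 45.2 × 1.619 ≈ 73.2 mg

73.2 mg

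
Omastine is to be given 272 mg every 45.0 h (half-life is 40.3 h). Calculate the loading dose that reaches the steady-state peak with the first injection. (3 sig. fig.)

k = ln 2 / 40.3 = 0.01720 h⁻¹
Accumulation ratio R = 1 / (1 − e^(−kτ)) = 1 / (1 − e^(−0.01720×45.0)) = 1 / (1 − 0.4612) = 1.856
Loading dose = maintenance dose × R = 272 × 1.856 ≈ 505 mg

505 mg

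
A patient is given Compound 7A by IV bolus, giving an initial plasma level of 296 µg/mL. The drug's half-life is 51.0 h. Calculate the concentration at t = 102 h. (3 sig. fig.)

k = ln 2 / 51.0 = 0.01359 h⁻¹
102 h is 2.000 half-lives, so C = 296 × (1/2)^2.000 = 296 × 0.2500 ≈ 74.0 µg/mL

74.0 µg/mL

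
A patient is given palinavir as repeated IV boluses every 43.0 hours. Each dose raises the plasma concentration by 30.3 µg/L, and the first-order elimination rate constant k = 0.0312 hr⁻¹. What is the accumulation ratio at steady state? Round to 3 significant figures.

1.35

Fraction remaining after one interval: e^(−kτ) = e^(−0.03120 × 43.0) = 0.2614
R = 1 / (1 − 0.2614) = 1 / 0.7386 ≈ 1.35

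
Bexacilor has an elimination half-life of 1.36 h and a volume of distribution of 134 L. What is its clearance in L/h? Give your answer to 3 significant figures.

68.3 L/h

k = ln 2 / t½ = ln 2 / 1.36 = 0.5097 h⁻¹
CL = k · V = 0.5097 × 134 ≈ 68.3 L/h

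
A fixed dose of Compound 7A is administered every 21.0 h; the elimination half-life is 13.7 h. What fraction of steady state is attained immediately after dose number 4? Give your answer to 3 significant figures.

0.986

k = ln 2 / 13.7 = 0.05059 h⁻¹
f_n = 1 − e^(−nkτ) = 1 − e^(−4 × 0.05059 × 21.0) = 1 − e^(−4.250) = 1 − 0.01426 ≈ 0.986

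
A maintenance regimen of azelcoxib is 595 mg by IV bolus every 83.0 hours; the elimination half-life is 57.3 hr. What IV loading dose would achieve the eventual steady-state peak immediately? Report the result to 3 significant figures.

k = ln 2 / 57.3 = 0.01210 hr⁻¹
Accumulation ratio R = 1 / (1 − e^(−kτ)) = 1 / (1 − e^(−0.01210×83.0)) = 1 / (1 − 0.3664) = 1.578
Loading dose = maintenance dose × R = 595 × 1.578 ≈ 939 mg

939 mg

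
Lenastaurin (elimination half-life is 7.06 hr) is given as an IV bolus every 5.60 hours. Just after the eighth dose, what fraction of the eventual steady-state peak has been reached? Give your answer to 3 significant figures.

k = ln 2 / 7.06 = 0.09818 hr⁻¹
f_n = 1 − e^(−nkτ) = 1 − e^(−8 × 0.09818 × 5.60) = 1 − e^(−4.398) = 1 − 0.01230 ≈ 0.988

0.988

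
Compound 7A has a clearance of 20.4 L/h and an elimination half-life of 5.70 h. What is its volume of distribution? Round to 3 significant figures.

168 L

k = ln 2 / t½ = ln 2 / 5.70 = 0.1216 h⁻¹
V = CL / k = 20.4 / 0.1216 ≈ 168 L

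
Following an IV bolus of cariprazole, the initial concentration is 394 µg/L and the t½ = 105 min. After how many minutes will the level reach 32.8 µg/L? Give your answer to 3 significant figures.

377 minutes

k = ln 2 / 105 = 0.006601 min⁻¹
C(t) = C₀ e^(−kt)  ⇒  t = ln(C₀/C) / k
t = ln(394/32.8) / 0.006601 = 2.486 / 0.006601 ≈ 377 minutes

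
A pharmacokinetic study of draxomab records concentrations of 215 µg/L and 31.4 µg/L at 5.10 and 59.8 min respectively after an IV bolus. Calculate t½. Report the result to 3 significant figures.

19.7 minutes

k = ln(C₁/C₂) / (t₂ − t₁) = ln(215/31.4) / (59.8 − 5.10)
  = 1.924 / 54.70 = 0.03517 min⁻¹
t½ = ln 2 / k = ln 2 / 0.03517 ≈ 19.7 minutes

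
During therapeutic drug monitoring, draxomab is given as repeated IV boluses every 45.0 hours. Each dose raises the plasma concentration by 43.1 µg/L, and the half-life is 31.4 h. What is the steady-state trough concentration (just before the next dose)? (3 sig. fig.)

k = ln 2 / 31.4 = 0.02207 h⁻¹
Fraction remaining after one interval: e^(−kτ) = e^(−0.02207 × 45.0) = 0.3703
R = 1 / (1 − 0.3703) = 1.588
Css,max = 43.1 × 1.588 = 68.45 µg/L
Css,min = Css,max × e^(−kτ) = 68.45 × 0.3703 ≈ 25.3 µg/L

25.3 µg/L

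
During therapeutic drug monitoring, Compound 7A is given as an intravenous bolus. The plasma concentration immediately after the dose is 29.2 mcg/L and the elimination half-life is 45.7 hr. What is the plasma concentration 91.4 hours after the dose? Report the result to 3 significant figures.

k = ln 2 / 45.7 = 0.01517 hr⁻¹
C(t) = C₀ e^(−kt) = 29.2 × e^(−0.01517 × 91.4) = 29.2 × e^(−1.386) = 29.2 × 0.2500 ≈ 7.30 mcg/L

7.30 mcg/L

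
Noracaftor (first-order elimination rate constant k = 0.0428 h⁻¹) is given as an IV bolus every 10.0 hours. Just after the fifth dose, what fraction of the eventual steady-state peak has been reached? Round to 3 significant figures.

f_n = 1 − e^(−nkτ) = 1 − e^(−5 × 0.04280 × 10.0) = 1 − e^(−2.140) = 1 − 0.1177 ≈ 0.882

0.882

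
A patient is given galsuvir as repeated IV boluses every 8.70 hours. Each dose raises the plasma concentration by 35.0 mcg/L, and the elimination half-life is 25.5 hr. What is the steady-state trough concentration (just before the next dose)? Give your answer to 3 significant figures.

131 mcg/L

k = ln 2 / 25.5 = 0.02718 hr⁻¹
Fraction remaining after one interval: e^(−kτ) = e^(−0.02718 × 8.70) = 0.7894
R = 1 / (1 − 0.7894) = 4.748
Css,max = 35.0 × 4.748 = 166.2 mcg/L
Css,min = Css,max × e^(−kτ) = 166.2 × 0.7894 ≈ 131 mcg/L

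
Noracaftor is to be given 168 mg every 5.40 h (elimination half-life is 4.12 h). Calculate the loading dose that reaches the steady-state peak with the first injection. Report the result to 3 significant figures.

k = ln 2 / 4.12 = 0.1682 h⁻¹
Accumulation ratio R = 1 / (1 − e^(−kτ)) = 1 / (1 − e^(−0.1682×5.40)) = 1 / (1 − 0.4031) = 1.675
Loading dose = maintenance dose × R = 168 × 1.675 ≈ 281 mg

281 mg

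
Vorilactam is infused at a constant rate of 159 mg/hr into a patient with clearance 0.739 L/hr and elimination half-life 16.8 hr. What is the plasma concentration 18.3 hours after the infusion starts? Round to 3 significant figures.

Css = rate / CL = 159 / 0.739 = 215.2 mg/L
k = ln 2 / 16.8 = 0.04126 hr⁻¹
C(t) = Css (1 − e^(−kt)) = 215.2 × (1 − e^(−0.7550)) = 215.2 × 0.5300 ≈ 114 mg/L

114 mg/L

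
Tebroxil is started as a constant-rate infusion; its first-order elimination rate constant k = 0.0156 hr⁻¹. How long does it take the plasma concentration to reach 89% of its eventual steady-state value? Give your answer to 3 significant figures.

141 hours

f = 1 − e^(−kt)  ⇒  t = −ln(1 − f) / k
t = −ln(1 − 0.89) / 0.01560 = 2.207 / 0.01560 ≈ 141 hours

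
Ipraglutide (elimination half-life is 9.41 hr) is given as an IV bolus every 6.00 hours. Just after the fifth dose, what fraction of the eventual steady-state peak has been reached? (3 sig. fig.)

k = ln 2 / 9.41 = 0.07366 hr⁻¹
f_n = 1 − e^(−nkτ) = 1 − e^(−5 × 0.07366 × 6.00) = 1 − e^(−2.210) = 1 − 0.1097 ≈ 0.890

0.890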